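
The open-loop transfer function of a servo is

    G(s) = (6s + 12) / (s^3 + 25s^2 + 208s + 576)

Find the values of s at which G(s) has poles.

The poles are the roots of the denominator s^3 + 25s^2 + 208s + 576 = 0.
Trying s = -9: the polynomial evaluates to 0, so (s + 9) is a factor.
Dividing out leaves s^2 + 16s + 64 = 0.
Factoring the quadratic: (s + 8)^2 = 0.

s = -9, -8, -8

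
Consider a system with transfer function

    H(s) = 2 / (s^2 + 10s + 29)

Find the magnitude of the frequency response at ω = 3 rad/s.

Substitute s = j3: numerator = 2, denominator = 20 + j30.
|H(j3)| = |2| / |20 + j30| = 2 / 36.056 ≈ 0.05547.

|H(j3)| ≈ 0.05547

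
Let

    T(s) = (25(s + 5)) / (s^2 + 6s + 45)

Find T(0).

T(0) = 25/9 ≈ 2.778

Set s = 0: T(0) = (125) / (45) = 25/9.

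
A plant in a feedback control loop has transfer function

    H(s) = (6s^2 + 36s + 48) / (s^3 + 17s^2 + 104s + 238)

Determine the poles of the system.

The poles are the roots of the denominator s^3 + 17s^2 + 104s + 238 = 0.
Trying s = -7: the polynomial evaluates to 0, so (s + 7) is a factor.
Dividing out leaves s^2 + 10s + 34 = 0.
The quadratic formula then gives s = -5 ± 3j.

s = -5 + 3j, -5 - 3j, -7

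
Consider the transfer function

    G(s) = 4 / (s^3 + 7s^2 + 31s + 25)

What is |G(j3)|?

|G(j3)| ≈ 0.05252

Substitute s = j3: numerator = 4, denominator = -38 + j66.
|G(j3)| = |4| / |-38 + j66| = 4 / 76.158 ≈ 0.05252.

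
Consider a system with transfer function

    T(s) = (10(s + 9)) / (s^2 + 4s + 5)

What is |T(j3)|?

Substitute s = j3: numerator = 90 + j30, denominator = -4 + j12.
|T(j3)| = |90 + j30| / |-4 + j12| = 94.868 / 12.649 = 7.500.

|T(j3)| = 7.500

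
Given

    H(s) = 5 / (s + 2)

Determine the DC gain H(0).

Set s = 0: H(0) = (5) / (2) = 5/2.

H(0) = 5/2 ≈ 2.500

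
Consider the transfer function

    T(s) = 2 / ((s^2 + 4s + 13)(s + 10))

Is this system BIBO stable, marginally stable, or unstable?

The poles can be read from the denominator factors: s = -2 ± 3j, -10.
Since all poles lie strictly in the left half-plane, the system is stable.

stable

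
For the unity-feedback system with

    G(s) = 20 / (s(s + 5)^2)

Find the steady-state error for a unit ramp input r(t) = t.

G(s) has one pole at the origin.
This is a Type 1 system. Kv = lim_{s→0} s·G(s) = 20/25 = 4/5.
e_ss = 1/Kv = 1/(4/5) = 5/4 ≈ 1.250.

e_ss = 1.250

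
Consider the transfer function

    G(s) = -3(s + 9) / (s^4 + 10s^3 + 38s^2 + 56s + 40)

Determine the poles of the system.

The poles are the roots of the denominator s^4 + 10s^3 + 38s^2 + 56s + 40 = 0.
No real roots exist; factor into two real quadratics: (s^2 + 8s + 20)(s^2 + 2s + 2) = 0.
Each quadratic gives a conjugate pair via the quadratic formula.

s = -4 ± 2j, -1 ± j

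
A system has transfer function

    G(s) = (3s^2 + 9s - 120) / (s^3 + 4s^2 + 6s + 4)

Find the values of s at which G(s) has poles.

s = -1 + j, -1 - j, -2

The poles are the roots of the denominator s^3 + 4s^2 + 6s + 4 = 0.
Trying s = -2: the polynomial evaluates to 0, so (s + 2) is a factor.
Dividing out leaves s^2 + 2s + 2 = 0.
The quadratic formula then gives s = -1 ± 1j.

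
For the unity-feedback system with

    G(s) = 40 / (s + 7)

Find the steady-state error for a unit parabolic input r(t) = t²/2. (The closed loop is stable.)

G(s) has no poles at the origin.
This is a Type 0 system; Ka = lim_{s→0} s^2·G(s) = 0, so the steady-state error for a parabola input is infinite.

e_ss = ∞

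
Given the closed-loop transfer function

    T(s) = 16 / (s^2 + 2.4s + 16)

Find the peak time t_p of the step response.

t_p ≈ 0.8233 s

Comparing s^2 + 2.4s + 16 to s^2 + 2ζωₙs + ωₙ²: ωₙ = 4 rad/s and ζ = 2.4/(2·4) = 0.3.
ζωₙ = 2.4/2 = 1.2, so ω_d = ωₙ√(1−ζ²) = √(ωₙ² − (ζωₙ)²) = √(16 − 1.2²) = √14.56 ≈ 3.816 rad/s.
t_p = π/ω_d = π/3.816 ≈ 0.8233 s.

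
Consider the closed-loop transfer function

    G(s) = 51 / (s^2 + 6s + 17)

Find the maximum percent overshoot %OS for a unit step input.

Comparing s^2 + 6s + 17 to s^2 + 2ζωₙs + ωₙ²: ωₙ = √17 ≈ 4.123 rad/s and ζ = 6/(2·√17) ≈ 0.7276.
%OS = 100·exp(−πζ/√(1−ζ²)) = 100·exp(−π·0.7276/√(1−0.7276²)) ≈ 3.57%.

%OS ≈ 3.57%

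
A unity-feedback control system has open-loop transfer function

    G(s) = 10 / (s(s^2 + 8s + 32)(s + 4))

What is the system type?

The denominator has 1 factor of s at the origin (free integrator), so this is a Type 1 system.

Type 1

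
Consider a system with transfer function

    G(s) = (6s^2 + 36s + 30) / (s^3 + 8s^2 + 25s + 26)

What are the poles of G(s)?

s = -3 + 2j, -3 - 2j, -2

The poles are the roots of the denominator s^3 + 8s^2 + 25s + 26 = 0.
Trying s = -2: the polynomial evaluates to 0, so (s + 2) is a factor.
Dividing out leaves s^2 + 6s + 13 = 0.
The quadratic formula then gives s = -3 ± 2j.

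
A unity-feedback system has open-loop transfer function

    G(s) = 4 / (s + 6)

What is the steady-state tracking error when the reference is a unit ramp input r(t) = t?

e_ss = ∞

G(s) has no poles at the origin.
This is a Type 0 system; Kv = lim_{s→0} s·G(s) = 0, so the steady-state error for a ramp input is infinite.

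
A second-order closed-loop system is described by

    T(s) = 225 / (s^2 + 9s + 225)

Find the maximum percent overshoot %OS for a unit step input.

%OS ≈ 37.2%

Comparing s^2 + 9s + 225 to s^2 + 2ζωₙs + ωₙ²: ωₙ = 15 rad/s and ζ = 9/(2·15) = 0.3.
%OS = 100·exp(−πζ/√(1−ζ²)) = 100·exp(−π·0.3/√(1−0.3²)) ≈ 37.2%.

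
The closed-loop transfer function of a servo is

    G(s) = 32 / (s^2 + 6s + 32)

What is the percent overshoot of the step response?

Comparing s^2 + 6s + 32 to s^2 + 2ζωₙs + ωₙ²: ωₙ = √32 ≈ 5.657 rad/s and ζ = 6/(2·√32) ≈ 0.5303.
%OS = 100·exp(−πζ/√(1−ζ²)) = 100·exp(−π·0.5303/√(1−0.5303²)) ≈ 14.0%.

%OS ≈ 14.0%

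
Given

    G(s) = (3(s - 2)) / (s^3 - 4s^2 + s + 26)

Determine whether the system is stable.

The denominator s^3 - 4s^2 + s + 26 factors as (s + 2)(s^2 - 6s + 13), giving poles at s = -2, 3 + 2j, 3 - 2j.
Since the pole(s) at s = 3 + 2j, 3 - 2j lie in the right half-plane, the system is unstable.

unstable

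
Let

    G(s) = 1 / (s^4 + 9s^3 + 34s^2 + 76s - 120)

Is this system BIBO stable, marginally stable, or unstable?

unstable

The denominator s^4 + 9s^3 + 34s^2 + 76s - 120 factors as (s + 6)(s^2 + 4s + 20)(s - 1), giving poles at s = -6, -2 + 4j, -2 - 4j, 1.
Since the pole(s) at s = 1 lie in the right half-plane, the system is unstable.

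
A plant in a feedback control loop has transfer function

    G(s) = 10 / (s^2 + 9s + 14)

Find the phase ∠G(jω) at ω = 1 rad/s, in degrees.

∠G(j1) ≈ -34.70°

At s = j1: numerator = 10, denominator = 13 + j9.
∠G = ∠num − ∠den = 0° − (34.695°) = -34.70°.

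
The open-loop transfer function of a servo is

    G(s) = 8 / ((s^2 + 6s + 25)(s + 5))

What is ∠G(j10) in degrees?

At s = j10: numerator = 8, denominator = -975 - j450.
∠G = ∠num − ∠den = 0° − (-155.22°) = 155.2°.

∠G(j10) ≈ 155.2°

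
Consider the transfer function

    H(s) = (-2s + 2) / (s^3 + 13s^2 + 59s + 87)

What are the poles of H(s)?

s = -5 + 2j, -5 - 2j, -3

The poles are the roots of the denominator s^3 + 13s^2 + 59s + 87 = 0.
Trying s = -3: the polynomial evaluates to 0, so (s + 3) is a factor.
Dividing out leaves s^2 + 10s + 29 = 0.
The quadratic formula then gives s = -5 ± 2j.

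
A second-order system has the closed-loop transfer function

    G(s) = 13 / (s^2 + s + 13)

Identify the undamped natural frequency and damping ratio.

Compare the denominator to the standard form s^2 + 2ζωₙs + ωₙ².
ωₙ² = 13, so ωₙ = √13 ≈ 3.606 rad/s.
2ζωₙ = 1, so ζ = 1/(2·√13) ≈ 0.1387.

ωₙ ≈ 3.606 rad/s, ζ ≈ 0.1387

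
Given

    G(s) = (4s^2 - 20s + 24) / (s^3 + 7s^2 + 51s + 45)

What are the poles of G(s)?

s = -3 ± 6j, -1

The poles are the roots of the denominator s^3 + 7s^2 + 51s + 45 = 0.
Trying s = -1: the polynomial evaluates to 0, so (s + 1) is a factor.
Dividing out leaves s^2 + 6s + 45 = 0.
The quadratic formula then gives s = -3 ± 6j.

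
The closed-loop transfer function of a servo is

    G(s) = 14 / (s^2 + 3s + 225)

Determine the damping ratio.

Compare the denominator to the standard form s^2 + 2ζωₙs + ωₙ².
ωₙ² = 225, so ωₙ = 15 rad/s.
2ζωₙ = 3, so ζ = 3/(2·15) = 0.1.

ζ = 0.1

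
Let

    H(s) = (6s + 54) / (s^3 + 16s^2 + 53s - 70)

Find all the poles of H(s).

s = -10, 1, -7

The poles are the roots of the denominator s^3 + 16s^2 + 53s - 70 = 0.
Trying s = -10: the polynomial evaluates to 0, so (s + 10) is a factor.
Dividing out leaves s^2 + 6s - 7 = 0.
Factoring the quadratic: (s - 1)(s + 7) = 0.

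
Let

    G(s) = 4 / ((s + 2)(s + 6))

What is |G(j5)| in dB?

|G(j5)|_dB ≈ -20.4 dB

Substitute s = j5: numerator = 4, denominator = -13 + j40.
|G(j5)| = |4| / |-13 + j40| = 4 / 42.059 ≈ 0.09510.
In decibels: 20·log₁₀(0.09510) ≈ -20.4 dB.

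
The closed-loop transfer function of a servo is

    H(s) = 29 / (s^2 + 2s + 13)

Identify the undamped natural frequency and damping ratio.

Compare the denominator to the standard form s^2 + 2ζωₙs + ωₙ².
ωₙ² = 13, so ωₙ = √13 ≈ 3.606 rad/s.
2ζωₙ = 2, so ζ = 2/(2·√13) ≈ 0.2774.
With ζ = 0.2774 the response is underdamped.

ωₙ ≈ 3.606 rad/s, ζ ≈ 0.2774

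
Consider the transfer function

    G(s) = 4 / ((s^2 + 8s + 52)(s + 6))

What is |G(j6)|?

Substitute s = j6: numerator = 4, denominator = -192 + j384.
|G(j6)| = |4| / |-192 + j384| = 4 / 429.33 ≈ 0.009317.

|G(j6)| ≈ 0.009317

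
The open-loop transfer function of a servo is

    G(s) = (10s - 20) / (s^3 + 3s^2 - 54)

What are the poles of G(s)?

s = 3, -3 + 3j, -3 - 3j

The poles are the roots of the denominator s^3 + 3s^2 - 54 = 0.
Trying s = 3: the polynomial evaluates to 0, so (s - 3) is a factor.
Dividing out leaves s^2 + 6s + 18 = 0.
The quadratic formula then gives s = -3 ± 3j.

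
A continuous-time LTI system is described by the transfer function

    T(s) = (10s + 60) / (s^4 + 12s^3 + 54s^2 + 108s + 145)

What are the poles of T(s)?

s = -5 + 2j, -5 - 2j, -1 + 2j, -1 - 2j

The poles are the roots of the denominator s^4 + 12s^3 + 54s^2 + 108s + 145 = 0.
No real roots exist; factor into two real quadratics: (s^2 + 10s + 29)(s^2 + 2s + 5) = 0.
Each quadratic gives a conjugate pair via the quadratic formula.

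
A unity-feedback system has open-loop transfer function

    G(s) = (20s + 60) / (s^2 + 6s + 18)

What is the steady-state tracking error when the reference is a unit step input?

G(s) has no poles at the origin.
This is a Type 0 system. Kp = lim_{s→0} G(s) = 60/18 = 10/3.
e_ss = 1/(1 + Kp) = 1/(1 + 10/3) = 3/13 ≈ 0.2308.

e_ss = 0.2308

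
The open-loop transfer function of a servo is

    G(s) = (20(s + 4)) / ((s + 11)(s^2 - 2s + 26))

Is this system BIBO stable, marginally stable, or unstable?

unstable

The poles can be read from the denominator factors: s = -11, 1 ± 5j.
Since the pole(s) at s = 1 + 5j, 1 - 5j lie in the right half-plane, the system is unstable.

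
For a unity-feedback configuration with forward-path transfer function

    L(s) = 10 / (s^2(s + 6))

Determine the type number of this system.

The denominator has 2 factors of s at the origin (free integrators), so this is a Type 2 system.

Type 2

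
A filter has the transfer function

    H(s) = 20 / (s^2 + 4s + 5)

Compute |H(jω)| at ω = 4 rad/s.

|H(j4)| ≈ 1.030

Substitute s = j4: numerator = 20, denominator = -11 + j16.
|H(j4)| = |20| / |-11 + j16| = 20 / 19.416 ≈ 1.030.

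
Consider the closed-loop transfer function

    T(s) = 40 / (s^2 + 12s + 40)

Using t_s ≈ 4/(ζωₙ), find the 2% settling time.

Comparing s^2 + 12s + 40 to s^2 + 2ζωₙs + ωₙ²: ωₙ = √40 ≈ 6.325 rad/s and ζ = 12/(2·√40) ≈ 0.9487.
ζωₙ = 12/2 = 6, so t_s ≈ 4/(ζωₙ) = 4/6 ≈ 0.6667 s.

t_s ≈ 0.6667 s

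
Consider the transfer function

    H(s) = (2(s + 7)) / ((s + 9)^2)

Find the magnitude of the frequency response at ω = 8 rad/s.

|H(j8)| ≈ 0.1466

Substitute s = j8: numerator = 14 + j16, denominator = 17 + j144.
|H(j8)| = |14 + j16| / |17 + j144| = 21.260 / 145 ≈ 0.1466.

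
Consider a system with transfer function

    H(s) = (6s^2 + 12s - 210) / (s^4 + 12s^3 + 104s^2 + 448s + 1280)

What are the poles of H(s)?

The poles are the roots of the denominator s^4 + 12s^3 + 104s^2 + 448s + 1280 = 0.
No real roots exist; factor into two real quadratics: (s^2 + 8s + 32)(s^2 + 4s + 40) = 0.
Each quadratic gives a conjugate pair via the quadratic formula.

s = -4 ± 4j, -2 ± 6j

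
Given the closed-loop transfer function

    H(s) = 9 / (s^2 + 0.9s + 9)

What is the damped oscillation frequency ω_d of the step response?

ω_d ≈ 2.966 rad/s

Comparing s^2 + 0.9s + 9 to s^2 + 2ζωₙs + ωₙ²: ωₙ = 3 rad/s and ζ = 0.9/(2·3) = 0.15.
ζωₙ = 0.9/2 = 0.45, so ω_d = ωₙ√(1−ζ²) = √(ωₙ² − (ζωₙ)²) = √(9 − 0.45²) = √8.7975 ≈ 2.966 rad/s.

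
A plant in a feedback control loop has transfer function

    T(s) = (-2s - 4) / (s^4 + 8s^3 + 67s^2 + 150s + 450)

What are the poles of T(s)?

The poles are the roots of the denominator s^4 + 8s^3 + 67s^2 + 150s + 450 = 0.
No real roots exist; factor into two real quadratics: (s^2 + 2s + 10)(s^2 + 6s + 45) = 0.
Each quadratic gives a conjugate pair via the quadratic formula.

s = -1 + 3j, -1 - 3j, -3 + 6j, -3 - 6j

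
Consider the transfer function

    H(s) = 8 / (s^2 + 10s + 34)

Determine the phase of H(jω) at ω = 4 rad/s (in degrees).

∠H(j4) ≈ -65.77°

At s = j4: numerator = 8, denominator = 18 + j40.
∠H = ∠num − ∠den = 0° − (65.772°) = -65.77°.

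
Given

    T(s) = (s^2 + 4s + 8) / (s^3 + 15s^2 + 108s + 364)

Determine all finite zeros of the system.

Set the numerator to zero: s^2 + 4s + 8 = 0.
Factoring: (s^2 + 4s + 8) = 0.

s = -2 + 2j, -2 - 2j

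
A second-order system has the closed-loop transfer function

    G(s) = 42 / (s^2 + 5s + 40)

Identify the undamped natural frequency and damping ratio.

Compare the denominator to the standard form s^2 + 2ζωₙs + ωₙ².
ωₙ² = 40, so ωₙ = √40 ≈ 6.325 rad/s.
2ζωₙ = 5, so ζ = 5/(2·√40) ≈ 0.3953.

ωₙ ≈ 6.325 rad/s, ζ ≈ 0.3953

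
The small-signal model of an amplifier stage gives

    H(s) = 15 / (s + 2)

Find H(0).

H(0) = 15/2 ≈ 7.500

At s = 0 each factor (s + a) contributes a and each (s^2 + bs + c) contributes c.
H(0) = 15·1 / ((2)) = 15/2 = 15/2.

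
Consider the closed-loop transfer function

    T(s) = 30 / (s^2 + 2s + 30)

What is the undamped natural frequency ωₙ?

Compare the denominator to the standard form s^2 + 2ζωₙs + ωₙ².
ωₙ² = 30, so ωₙ = √30 ≈ 5.477 rad/s.

ωₙ ≈ 5.477 rad/s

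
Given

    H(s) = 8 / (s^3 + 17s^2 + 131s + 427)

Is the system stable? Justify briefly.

stable

The denominator s^3 + 17s^2 + 131s + 427 factors as (s^2 + 10s + 61)(s + 7), giving poles at s = -5 ± 6j, -7.
Since all poles lie strictly in the left half-plane, the system is stable.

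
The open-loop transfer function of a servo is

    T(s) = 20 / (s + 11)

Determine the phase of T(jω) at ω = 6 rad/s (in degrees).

At s = j6: numerator = 20, denominator = 11 + j6.
∠T = ∠num − ∠den = 0° − (28.610°) = -28.61°.

∠T(j6) ≈ -28.61°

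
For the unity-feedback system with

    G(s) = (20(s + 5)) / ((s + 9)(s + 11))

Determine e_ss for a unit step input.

G(s) has no poles at the origin.
This is a Type 0 system. Kp = lim_{s→0} G(s) = 100/99.
e_ss = 1/(1 + Kp) = 1/(1 + 100/99) = 99/199 ≈ 0.4975.

e_ss = 0.4975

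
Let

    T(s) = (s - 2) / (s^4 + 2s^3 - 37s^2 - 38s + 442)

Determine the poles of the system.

The poles are the roots of the denominator s^4 + 2s^3 - 37s^2 - 38s + 442 = 0.
No real roots exist; factor into two real quadratics: (s^2 - 8s + 17)(s^2 + 10s + 26) = 0.
Each quadratic gives a conjugate pair via the quadratic formula.

s = 4 ± j, -5 ± j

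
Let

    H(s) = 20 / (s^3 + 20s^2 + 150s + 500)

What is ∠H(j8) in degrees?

∠H(j8) ≈ -138.6°

At s = j8: numerator = 20, denominator = -780 + j688.
∠H = ∠num − ∠den = 0° − (138.59°) = -138.6°.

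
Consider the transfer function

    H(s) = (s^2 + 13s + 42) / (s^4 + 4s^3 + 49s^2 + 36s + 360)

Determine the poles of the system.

The poles are the roots of the denominator s^4 + 4s^3 + 49s^2 + 36s + 360 = 0.
No real roots exist; factor into two real quadratics: (s^2 + 9)(s^2 + 4s + 40) = 0.
Each quadratic gives a conjugate pair via the quadratic formula.

s = 3j, -3j, -2 + 6j, -2 - 6j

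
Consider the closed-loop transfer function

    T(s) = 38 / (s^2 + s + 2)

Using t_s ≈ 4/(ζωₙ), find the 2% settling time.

t_s ≈ 8 s

Comparing s^2 + s + 2 to s^2 + 2ζωₙs + ωₙ²: ωₙ = √2 ≈ 1.414 rad/s and ζ = 1/(2·√2) ≈ 0.3536.
ζωₙ = 1/2 = 0.5, so t_s ≈ 4/(ζωₙ) = 4/0.5 = 8 s.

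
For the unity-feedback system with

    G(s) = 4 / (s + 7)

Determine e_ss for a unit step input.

G(s) has no poles at the origin.
This is a Type 0 system. Kp = lim_{s→0} G(s) = 4/7.
e_ss = 1/(1 + Kp) = 1/(1 + 4/7) = 7/11 ≈ 0.6364.

e_ss = 0.6364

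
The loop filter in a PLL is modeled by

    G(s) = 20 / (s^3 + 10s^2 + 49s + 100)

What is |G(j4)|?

|G(j4)| ≈ 0.1379

Substitute s = j4: numerator = 20, denominator = -60 + j132.
|G(j4)| = |20| / |-60 + j132| = 20 / 145.00 ≈ 0.1379.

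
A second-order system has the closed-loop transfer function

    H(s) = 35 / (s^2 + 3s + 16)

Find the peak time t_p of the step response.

t_p ≈ 0.8472 s

Comparing s^2 + 3s + 16 to s^2 + 2ζωₙs + ωₙ²: ωₙ = 4 rad/s and ζ = 3/(2·4) = 0.375.
ζωₙ = 3/2 = 1.5, so ω_d = ωₙ√(1−ζ²) = √(ωₙ² − (ζωₙ)²) = √(16 − 1.5²) = √13.75 ≈ 3.708 rad/s.
t_p = π/ω_d = π/3.708 ≈ 0.8472 s.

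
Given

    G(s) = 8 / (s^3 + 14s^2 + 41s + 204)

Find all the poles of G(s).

s = -1 + 4j, -1 - 4j, -12

The poles are the roots of the denominator s^3 + 14s^2 + 41s + 204 = 0.
Trying s = -12: the polynomial evaluates to 0, so (s + 12) is a factor.
Dividing out leaves s^2 + 2s + 17 = 0.
The quadratic formula then gives s = -1 ± 4j.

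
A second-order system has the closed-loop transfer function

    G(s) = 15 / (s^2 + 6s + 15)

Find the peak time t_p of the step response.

t_p ≈ 1.283 s

Comparing s^2 + 6s + 15 to s^2 + 2ζωₙs + ωₙ²: ωₙ = √15 ≈ 3.873 rad/s and ζ = 6/(2·√15) ≈ 0.7746.
ζωₙ = 6/2 = 3, so ω_d = ωₙ√(1−ζ²) = √(ωₙ² − (ζωₙ)²) = √(15 − 3²) = √6 ≈ 2.449 rad/s.
t_p = π/ω_d = π/2.449 ≈ 1.283 s.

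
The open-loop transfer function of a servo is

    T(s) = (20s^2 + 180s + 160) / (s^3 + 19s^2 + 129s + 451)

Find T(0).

Set s = 0: T(0) = (160) / (451) = 160/451.

T(0) = 160/451 ≈ 0.3548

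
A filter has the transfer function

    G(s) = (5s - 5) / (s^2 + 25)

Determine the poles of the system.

s = ±5j

The poles are the roots of the denominator s^2 + 25 = 0.
Using the quadratic formula: s = (0 ± √(-100))/2 = 0 ± 5j.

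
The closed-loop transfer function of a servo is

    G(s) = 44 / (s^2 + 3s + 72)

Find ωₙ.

Compare the denominator to the standard form s^2 + 2ζωₙs + ωₙ².
ωₙ² = 72, so ωₙ = √72 ≈ 8.485 rad/s.

ωₙ ≈ 8.485 rad/s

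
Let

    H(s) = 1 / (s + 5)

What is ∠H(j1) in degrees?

At s = j1: numerator = 1, denominator = 5 + j1.
∠H = ∠num − ∠den = 0° − (11.310°) = -11.31°.

∠H(j1) ≈ -11.31°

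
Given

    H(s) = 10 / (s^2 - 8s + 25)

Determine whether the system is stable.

The poles can be read from the denominator factors: s = 4 ± 3j.
Since the pole(s) at s = 4 ± 3j lie in the right half-plane, the system is unstable.

unstable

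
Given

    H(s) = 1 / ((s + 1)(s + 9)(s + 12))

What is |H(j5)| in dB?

Substitute s = j5: numerator = 1, denominator = -442 + j520.
|H(j5)| = |1| / |-442 + j520| = 1 / 682.47 ≈ 0.001465.
In decibels: 20·log₁₀(0.001465) ≈ -56.7 dB.

|H(j5)|_dB ≈ -56.7 dB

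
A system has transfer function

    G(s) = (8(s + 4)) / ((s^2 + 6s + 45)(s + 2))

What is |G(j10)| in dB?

|G(j10)|_dB ≈ -19.7 dB

Substitute s = j10: numerator = 32 + j80, denominator = -710 - j430.
|G(j10)| = |32 + j80| / |-710 - j430| = 86.163 / 830.06 ≈ 0.1038.
In decibels: 20·log₁₀(0.1038) ≈ -19.7 dB.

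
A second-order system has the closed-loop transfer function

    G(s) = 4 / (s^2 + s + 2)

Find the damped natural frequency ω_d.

ω_d ≈ 1.323 rad/s

Comparing s^2 + s + 2 to s^2 + 2ζωₙs + ωₙ²: ωₙ = √2 ≈ 1.414 rad/s and ζ = 1/(2·√2) ≈ 0.3536.
ζωₙ = 1/2 = 0.5, so ω_d = ωₙ√(1−ζ²) = √(ωₙ² − (ζωₙ)²) = √(2 − 0.5²) = √1.75 ≈ 1.323 rad/s.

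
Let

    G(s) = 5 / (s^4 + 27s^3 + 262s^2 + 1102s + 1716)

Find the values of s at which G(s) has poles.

The poles are the roots of the denominator s^4 + 27s^3 + 262s^2 + 1102s + 1716 = 0.
Trying s = -6: the polynomial evaluates to 0, so (s + 6) is a factor.
Dividing out leaves s^3 + 21s^2 + 136s + 286 = 0.
This factors further as (s^2 + 10s + 26)(s + 11) = 0.

s = -6, -5 + j, -5 - j, -11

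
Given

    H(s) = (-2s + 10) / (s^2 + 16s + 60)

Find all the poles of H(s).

The poles are the roots of the denominator s^2 + 16s + 60 = 0.
Factoring: (s + 10)(s + 6) = 0, so s = -10 and s = -6.

s = -10, -6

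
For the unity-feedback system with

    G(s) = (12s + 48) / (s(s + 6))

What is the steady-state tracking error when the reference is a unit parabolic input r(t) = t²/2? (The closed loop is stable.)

G(s) has one pole at the origin.
This is a Type 1 system; Ka = lim_{s→0} s^2·G(s) = 0, so the steady-state error for a parabola input is infinite.

e_ss = ∞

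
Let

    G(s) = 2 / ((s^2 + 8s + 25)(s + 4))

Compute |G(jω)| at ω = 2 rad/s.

|G(j2)| ≈ 0.01694

Substitute s = j2: numerator = 2, denominator = 52 + j106.
|G(j2)| = |2| / |52 + j106| = 2 / 118.07 ≈ 0.01694.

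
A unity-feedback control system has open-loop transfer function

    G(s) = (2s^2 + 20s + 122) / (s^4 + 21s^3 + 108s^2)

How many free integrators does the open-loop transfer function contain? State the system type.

Factor s from the denominator: s^4 + 21s^3 + 108s^2 = s^2·(s^2 + 21s + 108).
There are 2 poles at the origin, so the system is Type 2.

Type 2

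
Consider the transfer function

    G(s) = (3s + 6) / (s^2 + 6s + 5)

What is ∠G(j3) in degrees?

∠G(j3) ≈ -46.22°

At s = j3: numerator = 6 + j9, denominator = -4 + j18.
∠G = ∠num − ∠den = 56.310° − (102.53°) = -46.22°.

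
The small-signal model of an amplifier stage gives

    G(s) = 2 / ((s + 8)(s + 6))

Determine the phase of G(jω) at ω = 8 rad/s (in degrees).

At s = j8: numerator = 2, denominator = -16 + j112.
∠G = ∠num − ∠den = 0° − (98.130°) = -98.13°.

∠G(j8) ≈ -98.13°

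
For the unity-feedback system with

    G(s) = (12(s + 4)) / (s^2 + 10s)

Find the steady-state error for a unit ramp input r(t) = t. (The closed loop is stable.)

G(s) has one pole at the origin.
This is a Type 1 system. Kv = lim_{s→0} s·G(s) = 48/10 = 24/5.
e_ss = 1/Kv = 1/(24/5) = 5/24 ≈ 0.2083.

e_ss = 0.2083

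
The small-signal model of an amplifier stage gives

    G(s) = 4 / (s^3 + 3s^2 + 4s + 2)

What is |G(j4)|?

|G(j4)| ≈ 0.06017

Substitute s = j4: numerator = 4, denominator = -46 - j48.
|G(j4)| = |4| / |-46 - j48| = 4 / 66.483 ≈ 0.06017.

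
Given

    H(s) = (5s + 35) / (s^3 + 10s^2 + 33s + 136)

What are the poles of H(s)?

The poles are the roots of the denominator s^3 + 10s^2 + 33s + 136 = 0.
Trying s = -8: the polynomial evaluates to 0, so (s + 8) is a factor.
Dividing out leaves s^2 + 2s + 17 = 0.
The quadratic formula then gives s = -1 ± 4j.

s = -8, -1 + 4j, -1 - 4j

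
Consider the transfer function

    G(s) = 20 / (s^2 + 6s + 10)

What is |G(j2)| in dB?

Substitute s = j2: numerator = 20, denominator = 6 + j12.
|G(j2)| = |20| / |6 + j12| = 20 / 13.416 ≈ 1.491.
In decibels: 20·log₁₀(1.491) ≈ 3.47 dB.

|G(j2)|_dB ≈ 3.47 dB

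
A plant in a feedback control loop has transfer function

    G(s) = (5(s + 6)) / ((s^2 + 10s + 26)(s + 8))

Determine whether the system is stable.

stable

The poles can be read from the denominator factors: s = -5 + j, -5 - j, -8.
Since all poles lie strictly in the left half-plane, the system is stable.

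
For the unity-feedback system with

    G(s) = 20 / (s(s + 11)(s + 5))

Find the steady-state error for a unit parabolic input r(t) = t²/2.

e_ss = ∞

G(s) has one pole at the origin.
This is a Type 1 system; Ka = lim_{s→0} s^2·G(s) = 0, so the steady-state error for a parabola input is infinite.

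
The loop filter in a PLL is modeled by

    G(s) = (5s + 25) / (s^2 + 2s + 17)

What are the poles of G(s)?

The poles are the roots of the denominator s^2 + 2s + 17 = 0.
Using the quadratic formula: s = (-2 ± √(-64))/2 = -1 ± 4j.

s = -1 ± 4j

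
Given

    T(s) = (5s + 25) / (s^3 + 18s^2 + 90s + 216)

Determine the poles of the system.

s = -3 ± 3j, -12

The poles are the roots of the denominator s^3 + 18s^2 + 90s + 216 = 0.
Trying s = -12: the polynomial evaluates to 0, so (s + 12) is a factor.
Dividing out leaves s^2 + 6s + 18 = 0.
The quadratic formula then gives s = -3 ± 3j.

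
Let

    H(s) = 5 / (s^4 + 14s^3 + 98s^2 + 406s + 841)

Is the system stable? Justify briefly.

The denominator s^4 + 14s^3 + 98s^2 + 406s + 841 factors as (s^2 + 10s + 29)(s^2 + 4s + 29), giving poles at s = -5 ± 2j, -2 ± 5j.
Since all poles lie strictly in the left half-plane, the system is stable.

stable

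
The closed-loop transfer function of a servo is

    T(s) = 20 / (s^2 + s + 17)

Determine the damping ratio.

Compare the denominator to the standard form s^2 + 2ζωₙs + ωₙ².
ωₙ² = 17, so ωₙ = √17 ≈ 4.123 rad/s.
2ζωₙ = 1, so ζ = 1/(2·√17) ≈ 0.1213.

ζ ≈ 0.1213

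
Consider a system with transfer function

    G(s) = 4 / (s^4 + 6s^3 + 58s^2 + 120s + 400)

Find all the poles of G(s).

The poles are the roots of the denominator s^4 + 6s^3 + 58s^2 + 120s + 400 = 0.
No real roots exist; factor into two real quadratics: (s^2 + 4s + 40)(s^2 + 2s + 10) = 0.
Each quadratic gives a conjugate pair via the quadratic formula.

s = -2 + 6j, -2 - 6j, -1 + 3j, -1 - 3j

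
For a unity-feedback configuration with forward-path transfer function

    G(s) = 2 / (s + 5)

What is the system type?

The denominator has no factor of s at the origin — no free integrator — so this is a Type 0 system.

Type 0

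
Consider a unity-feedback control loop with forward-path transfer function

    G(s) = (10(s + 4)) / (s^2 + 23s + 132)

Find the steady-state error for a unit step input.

e_ss = 0.7674

G(s) has no poles at the origin.
This is a Type 0 system. Kp = lim_{s→0} G(s) = 40/132 = 10/33.
e_ss = 1/(1 + Kp) = 1/(1 + 10/33) = 33/43 ≈ 0.7674.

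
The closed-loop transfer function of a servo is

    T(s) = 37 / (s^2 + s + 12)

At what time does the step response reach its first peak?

t_p ≈ 0.9165 s

Comparing s^2 + s + 12 to s^2 + 2ζωₙs + ωₙ²: ωₙ = √12 ≈ 3.464 rad/s and ζ = 1/(2·√12) ≈ 0.1443.
ζωₙ = 1/2 = 0.5, so ω_d = ωₙ√(1−ζ²) = √(ωₙ² − (ζωₙ)²) = √(12 − 0.5²) = √11.75 ≈ 3.428 rad/s.
t_p = π/ω_d = π/3.428 ≈ 0.9165 s.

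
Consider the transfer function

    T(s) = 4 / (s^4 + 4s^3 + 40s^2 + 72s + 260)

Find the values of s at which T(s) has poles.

s = -1 ± 5j, -1 ± 3j

The poles are the roots of the denominator s^4 + 4s^3 + 40s^2 + 72s + 260 = 0.
No real roots exist; factor into two real quadratics: (s^2 + 2s + 26)(s^2 + 2s + 10) = 0.
Each quadratic gives a conjugate pair via the quadratic formula.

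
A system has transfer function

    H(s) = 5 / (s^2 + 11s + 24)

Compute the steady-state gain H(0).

Set s = 0: H(0) = (5) / (24) = 5/24.

H(0) = 5/24 ≈ 0.2083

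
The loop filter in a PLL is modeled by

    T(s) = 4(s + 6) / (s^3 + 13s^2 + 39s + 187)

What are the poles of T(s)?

The poles are the roots of the denominator s^3 + 13s^2 + 39s + 187 = 0.
Trying s = -11: the polynomial evaluates to 0, so (s + 11) is a factor.
Dividing out leaves s^2 + 2s + 17 = 0.
The quadratic formula then gives s = -1 ± 4j.

s = -1 ± 4j, -11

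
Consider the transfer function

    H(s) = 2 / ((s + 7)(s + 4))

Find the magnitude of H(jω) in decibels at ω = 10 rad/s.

|H(j10)|_dB ≈ -36.4 dB

Substitute s = j10: numerator = 2, denominator = -72 + j110.
|H(j10)| = |2| / |-72 + j110| = 2 / 131.47 ≈ 0.01521.
In decibels: 20·log₁₀(0.01521) ≈ -36.4 dB.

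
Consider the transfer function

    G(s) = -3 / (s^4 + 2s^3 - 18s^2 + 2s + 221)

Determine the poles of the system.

s = 3 ± 2j, -4 ± j

The poles are the roots of the denominator s^4 + 2s^3 - 18s^2 + 2s + 221 = 0.
No real roots exist; factor into two real quadratics: (s^2 - 6s + 13)(s^2 + 8s + 17) = 0.
Each quadratic gives a conjugate pair via the quadratic formula.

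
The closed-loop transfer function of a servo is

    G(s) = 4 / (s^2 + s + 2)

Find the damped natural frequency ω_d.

ω_d ≈ 1.323 rad/s

Comparing s^2 + s + 2 to s^2 + 2ζωₙs + ωₙ²: ωₙ = √2 ≈ 1.414 rad/s and ζ = 1/(2·√2) ≈ 0.3536.
ζωₙ = 1/2 = 0.5, so ω_d = ωₙ√(1−ζ²) = √(ωₙ² − (ζωₙ)²) = √(2 − 0.5²) = √1.75 ≈ 1.323 rad/s.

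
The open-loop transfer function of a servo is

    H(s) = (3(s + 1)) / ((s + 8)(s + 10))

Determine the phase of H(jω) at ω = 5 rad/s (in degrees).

At s = j5: numerator = 3 + j15, denominator = 55 + j90.
∠H = ∠num − ∠den = 78.690° − (58.570°) = 20.12°.

∠H(j5) ≈ 20.12°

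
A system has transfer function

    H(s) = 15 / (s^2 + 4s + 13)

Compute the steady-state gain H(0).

H(0) = 15/13 ≈ 1.154

At s = 0 each factor (s + a) contributes a and each (s^2 + bs + c) contributes c.
H(0) = 15·1 / ((13)) = 15/13 = 15/13.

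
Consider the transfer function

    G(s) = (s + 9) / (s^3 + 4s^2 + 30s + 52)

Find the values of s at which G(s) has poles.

s = -1 + 5j, -1 - 5j, -2

The poles are the roots of the denominator s^3 + 4s^2 + 30s + 52 = 0.
Trying s = -2: the polynomial evaluates to 0, so (s + 2) is a factor.
Dividing out leaves s^2 + 2s + 26 = 0.
The quadratic formula then gives s = -1 ± 5j.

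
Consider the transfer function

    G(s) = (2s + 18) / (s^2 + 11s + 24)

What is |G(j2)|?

Substitute s = j2: numerator = 18 + j4, denominator = 20 + j22.
|G(j2)| = |18 + j4| / |20 + j22| = 18.439 / 29.732 ≈ 0.6202.

|G(j2)| ≈ 0.6202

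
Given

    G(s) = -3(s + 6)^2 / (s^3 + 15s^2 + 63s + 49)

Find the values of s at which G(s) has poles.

s = -7, -1, -7

The poles are the roots of the denominator s^3 + 15s^2 + 63s + 49 = 0.
Trying s = -7: the polynomial evaluates to 0, so (s + 7) is a factor.
Dividing out leaves s^2 + 8s + 7 = 0.
Factoring the quadratic: (s + 1)(s + 7) = 0.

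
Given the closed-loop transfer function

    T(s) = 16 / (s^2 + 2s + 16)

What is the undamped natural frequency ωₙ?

Compare the denominator to the standard form s^2 + 2ζωₙs + ωₙ².
ωₙ² = 16, so ωₙ = 4 rad/s.

ωₙ = 4 rad/s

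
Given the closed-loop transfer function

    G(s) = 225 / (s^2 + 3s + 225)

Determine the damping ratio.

Compare the denominator to the standard form s^2 + 2ζωₙs + ωₙ².
ωₙ² = 225, so ωₙ = 15 rad/s.
2ζωₙ = 3, so ζ = 3/(2·15) = 0.1.

ζ = 0.1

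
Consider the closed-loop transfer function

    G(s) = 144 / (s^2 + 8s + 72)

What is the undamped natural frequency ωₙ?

Compare the denominator to the standard form s^2 + 2ζωₙs + ωₙ².
ωₙ² = 72, so ωₙ = √72 ≈ 8.485 rad/s.

ωₙ ≈ 8.485 rad/s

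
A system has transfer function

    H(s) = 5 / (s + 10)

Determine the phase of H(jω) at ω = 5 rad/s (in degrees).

At s = j5: numerator = 5, denominator = 10 + j5.
∠H = ∠num − ∠den = 0° − (26.565°) = -26.57°.

∠H(j5) ≈ -26.57°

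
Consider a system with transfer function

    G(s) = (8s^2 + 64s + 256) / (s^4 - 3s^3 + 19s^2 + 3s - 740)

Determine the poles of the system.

s = 1 + 6j, 1 - 6j, -4, 5

The poles are the roots of the denominator s^4 - 3s^3 + 19s^2 + 3s - 740 = 0.
Trying s = -4: the polynomial evaluates to 0, so (s + 4) is a factor.
Dividing out leaves s^3 - 7s^2 + 47s - 185 = 0.
This factors further as (s^2 - 2s + 37)(s - 5) = 0.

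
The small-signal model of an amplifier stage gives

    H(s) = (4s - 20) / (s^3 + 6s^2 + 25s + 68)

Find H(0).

H(0) = -5/17 ≈ -0.2941

Set s = 0: H(0) = (-20) / (68) = -5/17.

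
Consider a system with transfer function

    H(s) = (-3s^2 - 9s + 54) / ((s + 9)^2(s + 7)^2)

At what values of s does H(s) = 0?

s = 3, -6

Set the numerator to zero: -3s^2 - 9s + 54 = 0, i.e. -3·(s^2 + 3s - 18) = 0.
Factoring: (s - 3)(s + 6) = 0.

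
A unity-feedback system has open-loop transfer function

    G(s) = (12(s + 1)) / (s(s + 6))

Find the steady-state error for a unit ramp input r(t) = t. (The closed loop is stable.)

G(s) has one pole at the origin.
This is a Type 1 system. Kv = lim_{s→0} s·G(s) = 12/6 = 2.
e_ss = 1/Kv = 1/(2) = 1/2 ≈ 0.5000.

e_ss = 0.5000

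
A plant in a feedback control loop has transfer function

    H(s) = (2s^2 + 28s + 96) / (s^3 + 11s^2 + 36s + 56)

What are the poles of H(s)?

s = -2 ± 2j, -7

The poles are the roots of the denominator s^3 + 11s^2 + 36s + 56 = 0.
Trying s = -7: the polynomial evaluates to 0, so (s + 7) is a factor.
Dividing out leaves s^2 + 4s + 8 = 0.
The quadratic formula then gives s = -2 ± 2j.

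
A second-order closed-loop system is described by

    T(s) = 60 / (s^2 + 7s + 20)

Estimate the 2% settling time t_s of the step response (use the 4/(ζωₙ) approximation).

Comparing s^2 + 7s + 20 to s^2 + 2ζωₙs + ωₙ²: ωₙ = √20 ≈ 4.472 rad/s and ζ = 7/(2·√20) ≈ 0.7826.
ζωₙ = 7/2 = 3.5, so t_s ≈ 4/(ζωₙ) = 4/3.5 ≈ 1.143 s.

t_s ≈ 1.143 s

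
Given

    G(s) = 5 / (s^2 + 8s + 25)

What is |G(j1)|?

Substitute s = j1: numerator = 5, denominator = 24 + j8.
|G(j1)| = |5| / |24 + j8| = 5 / 25.298 ≈ 0.1976.

|G(j1)| ≈ 0.1976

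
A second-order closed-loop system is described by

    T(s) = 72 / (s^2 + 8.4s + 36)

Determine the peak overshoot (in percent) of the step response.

Comparing s^2 + 8.4s + 36 to s^2 + 2ζωₙs + ωₙ²: ωₙ = 6 rad/s and ζ = 8.4/(2·6) = 0.7.
%OS = 100·exp(−πζ/√(1−ζ²)) = 100·exp(−π·0.7/√(1−0.7²)) ≈ 4.60%.

%OS ≈ 4.60%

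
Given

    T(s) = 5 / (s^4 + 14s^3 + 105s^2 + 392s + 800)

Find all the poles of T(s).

The poles are the roots of the denominator s^4 + 14s^3 + 105s^2 + 392s + 800 = 0.
No real roots exist; factor into two real quadratics: (s^2 + 6s + 25)(s^2 + 8s + 32) = 0.
Each quadratic gives a conjugate pair via the quadratic formula.

s = -3 + 4j, -3 - 4j, -4 + 4j, -4 - 4j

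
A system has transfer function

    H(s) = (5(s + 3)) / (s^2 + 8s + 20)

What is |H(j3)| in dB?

Substitute s = j3: numerator = 15 + j15, denominator = 11 + j24.
|H(j3)| = |15 + j15| / |11 + j24| = 21.213 / 26.401 ≈ 0.8035.
In decibels: 20·log₁₀(0.8035) ≈ -1.90 dB.

|H(j3)|_dB ≈ -1.90 dB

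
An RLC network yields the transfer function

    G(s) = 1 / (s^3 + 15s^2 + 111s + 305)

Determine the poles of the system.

The poles are the roots of the denominator s^3 + 15s^2 + 111s + 305 = 0.
Trying s = -5: the polynomial evaluates to 0, so (s + 5) is a factor.
Dividing out leaves s^2 + 10s + 61 = 0.
The quadratic formula then gives s = -5 ± 6j.

s = -5 ± 6j, -5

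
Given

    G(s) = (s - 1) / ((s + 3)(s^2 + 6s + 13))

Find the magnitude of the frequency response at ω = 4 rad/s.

|G(j4)| ≈ 0.03409

Substitute s = j4: numerator = -1 + j4, denominator = -105 + j60.
|G(j4)| = |-1 + j4| / |-105 + j60| = 4.1231 / 120.93 ≈ 0.03409.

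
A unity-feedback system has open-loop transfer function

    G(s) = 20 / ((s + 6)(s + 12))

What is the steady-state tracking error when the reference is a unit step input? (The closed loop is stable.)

e_ss = 0.7826

G(s) has no poles at the origin.
This is a Type 0 system. Kp = lim_{s→0} G(s) = 20/72 = 5/18.
e_ss = 1/(1 + Kp) = 1/(1 + 5/18) = 18/23 ≈ 0.7826.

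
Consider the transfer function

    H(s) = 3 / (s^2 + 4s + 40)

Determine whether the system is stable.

stable

The denominator s^2 + 4s + 40 factors as (s^2 + 4s + 40), giving poles at s = -2 ± 6j.
Since all poles lie strictly in the left half-plane, the system is stable.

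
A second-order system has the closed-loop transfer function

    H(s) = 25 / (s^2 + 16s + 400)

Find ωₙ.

ωₙ = 20 rad/s

Compare the denominator to the standard form s^2 + 2ζωₙs + ωₙ².
ωₙ² = 400, so ωₙ = 20 rad/s.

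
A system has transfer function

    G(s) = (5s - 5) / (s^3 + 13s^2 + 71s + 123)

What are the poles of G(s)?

The poles are the roots of the denominator s^3 + 13s^2 + 71s + 123 = 0.
Trying s = -3: the polynomial evaluates to 0, so (s + 3) is a factor.
Dividing out leaves s^2 + 10s + 41 = 0.
The quadratic formula then gives s = -5 ± 4j.

s = -5 + 4j, -5 - 4j, -3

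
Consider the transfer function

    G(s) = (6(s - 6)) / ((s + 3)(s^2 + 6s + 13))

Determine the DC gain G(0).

G(0) = -12/13 ≈ -0.9231

At s = 0 each factor (s + a) contributes a and each (s^2 + bs + c) contributes c.
G(0) = 6·(-6) / ((3) · (13)) = -36/39 = -12/13.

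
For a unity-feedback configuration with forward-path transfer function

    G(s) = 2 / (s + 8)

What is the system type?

The denominator has no factor of s at the origin — no free integrator — so this is a Type 0 system.

Type 0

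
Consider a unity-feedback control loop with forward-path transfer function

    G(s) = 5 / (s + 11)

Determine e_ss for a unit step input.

e_ss = 0.6875

G(s) has no poles at the origin.
This is a Type 0 system. Kp = lim_{s→0} G(s) = 5/11.
e_ss = 1/(1 + Kp) = 1/(1 + 5/11) = 11/16 ≈ 0.6875.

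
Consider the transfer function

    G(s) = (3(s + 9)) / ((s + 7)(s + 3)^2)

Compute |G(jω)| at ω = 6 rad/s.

|G(j6)| ≈ 0.07822

Substitute s = j6: numerator = 27 + j18, denominator = -405 + j90.
|G(j6)| = |27 + j18| / |-405 + j90| = 32.450 / 414.88 ≈ 0.07822.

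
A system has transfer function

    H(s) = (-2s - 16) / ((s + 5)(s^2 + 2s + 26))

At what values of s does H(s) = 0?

Set the numerator to zero: -2s - 16 = 0, i.e. -2·(s + 8) = 0.
So s = -8.

s = -8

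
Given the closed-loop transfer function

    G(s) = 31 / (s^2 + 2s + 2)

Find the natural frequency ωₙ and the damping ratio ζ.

Compare the denominator to the standard form s^2 + 2ζωₙs + ωₙ².
ωₙ² = 2, so ωₙ = √2 ≈ 1.414 rad/s.
2ζωₙ = 2, so ζ = 2/(2·√2) ≈ 0.7071.
With ζ = 0.7071 the response is underdamped.

ωₙ ≈ 1.414 rad/s, ζ ≈ 0.7071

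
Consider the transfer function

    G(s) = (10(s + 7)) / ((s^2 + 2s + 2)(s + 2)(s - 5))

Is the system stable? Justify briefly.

unstable

The poles can be read from the denominator factors: s = -1 ± j, -2, 5.
Since the pole(s) at s = 5 lie in the right half-plane, the system is unstable.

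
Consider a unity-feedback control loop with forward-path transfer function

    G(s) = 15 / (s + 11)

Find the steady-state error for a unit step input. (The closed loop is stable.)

e_ss = 0.4231

G(s) has no poles at the origin.
This is a Type 0 system. Kp = lim_{s→0} G(s) = 15/11.
e_ss = 1/(1 + Kp) = 1/(1 + 15/11) = 11/26 ≈ 0.4231.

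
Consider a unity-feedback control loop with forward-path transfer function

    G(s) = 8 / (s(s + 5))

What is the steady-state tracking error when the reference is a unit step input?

G(s) has one pole at the origin.
This is a Type 1 system; for a step input the steady-state error is zero.

e_ss = 0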